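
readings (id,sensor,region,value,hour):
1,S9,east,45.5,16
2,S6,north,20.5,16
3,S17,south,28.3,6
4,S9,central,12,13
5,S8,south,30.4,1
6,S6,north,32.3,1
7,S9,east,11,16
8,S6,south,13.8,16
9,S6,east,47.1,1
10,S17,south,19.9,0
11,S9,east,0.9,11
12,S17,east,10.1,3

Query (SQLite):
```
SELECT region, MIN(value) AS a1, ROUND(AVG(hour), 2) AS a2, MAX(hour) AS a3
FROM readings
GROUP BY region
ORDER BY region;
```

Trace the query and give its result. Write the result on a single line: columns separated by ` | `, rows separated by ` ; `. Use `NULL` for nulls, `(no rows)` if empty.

Group readings by region.
Per group compute: MIN(value), ROUND(AVG(hour), 2), MAX(hour).
  central: ids {4} → MIN(value)=12, ROUND(AVG(hour), 2)=13, MAX(hour)=13
  east: ids {1, 7, 9, 11, 12} → MIN(value)=0.9, ROUND(AVG(hour), 2)=9.4, MAX(hour)=16
  north: ids {2, 6} → MIN(value)=20.5, ROUND(AVG(hour), 2)=8.5, MAX(hour)=16
  south: ids {3, 5, 8, 10} → MIN(value)=13.8, ROUND(AVG(hour), 2)=5.75, MAX(hour)=16

central | 12 | 13 | 13 ; east | 0.9 | 9.4 | 16 ; north | 20.5 | 8.5 | 16 ; south | 13.8 | 5.75 | 16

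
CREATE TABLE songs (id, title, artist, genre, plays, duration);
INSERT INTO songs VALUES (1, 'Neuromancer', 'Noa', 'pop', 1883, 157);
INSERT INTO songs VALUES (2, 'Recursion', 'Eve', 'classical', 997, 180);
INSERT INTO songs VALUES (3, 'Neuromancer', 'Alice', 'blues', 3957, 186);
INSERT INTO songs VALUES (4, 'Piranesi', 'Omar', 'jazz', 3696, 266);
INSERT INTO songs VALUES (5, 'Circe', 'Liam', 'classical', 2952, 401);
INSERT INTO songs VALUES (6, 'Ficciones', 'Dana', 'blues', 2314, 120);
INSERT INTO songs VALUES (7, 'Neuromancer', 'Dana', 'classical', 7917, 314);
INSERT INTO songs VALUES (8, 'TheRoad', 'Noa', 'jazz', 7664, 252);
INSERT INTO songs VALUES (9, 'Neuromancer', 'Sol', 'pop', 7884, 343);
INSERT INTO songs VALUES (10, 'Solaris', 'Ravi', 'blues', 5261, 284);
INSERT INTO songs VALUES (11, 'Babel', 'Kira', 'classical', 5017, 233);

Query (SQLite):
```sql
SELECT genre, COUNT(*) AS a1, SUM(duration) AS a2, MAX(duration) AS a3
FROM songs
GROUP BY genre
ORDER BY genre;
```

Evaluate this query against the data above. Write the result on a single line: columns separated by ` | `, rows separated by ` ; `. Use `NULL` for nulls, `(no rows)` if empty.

Group songs by genre.
Per group compute: COUNT(*), SUM(duration), MAX(duration).
  blues: ids {3, 6, 10} → COUNT(*)=3, SUM(duration)=590, MAX(duration)=284
  classical: ids {2, 5, 7, 11} → COUNT(*)=4, SUM(duration)=1128, MAX(duration)=401
  jazz: ids {4, 8} → COUNT(*)=2, SUM(duration)=518, MAX(duration)=266
  pop: ids {1, 9} → COUNT(*)=2, SUM(duration)=500, MAX(duration)=343

blues | 3 | 590 | 284 ; classical | 4 | 1128 | 401 ; jazz | 2 | 518 | 266 ; pop | 2 | 500 | 343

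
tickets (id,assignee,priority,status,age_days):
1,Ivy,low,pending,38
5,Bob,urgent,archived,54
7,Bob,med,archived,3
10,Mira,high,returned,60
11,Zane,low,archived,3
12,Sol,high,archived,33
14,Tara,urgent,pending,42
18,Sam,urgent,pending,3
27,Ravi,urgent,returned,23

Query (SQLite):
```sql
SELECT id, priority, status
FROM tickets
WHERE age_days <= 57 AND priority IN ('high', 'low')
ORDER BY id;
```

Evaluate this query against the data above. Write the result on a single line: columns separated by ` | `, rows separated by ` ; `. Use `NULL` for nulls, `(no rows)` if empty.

1 | low | pending ; 11 | low | archived ; 12 | high | archived

age_days <= 57: ids {1, 5, 7, 11, 12, 14, 18, 27}
priority IN ('high', 'low'): ids {1, 10, 11, 12}
Combine with AND.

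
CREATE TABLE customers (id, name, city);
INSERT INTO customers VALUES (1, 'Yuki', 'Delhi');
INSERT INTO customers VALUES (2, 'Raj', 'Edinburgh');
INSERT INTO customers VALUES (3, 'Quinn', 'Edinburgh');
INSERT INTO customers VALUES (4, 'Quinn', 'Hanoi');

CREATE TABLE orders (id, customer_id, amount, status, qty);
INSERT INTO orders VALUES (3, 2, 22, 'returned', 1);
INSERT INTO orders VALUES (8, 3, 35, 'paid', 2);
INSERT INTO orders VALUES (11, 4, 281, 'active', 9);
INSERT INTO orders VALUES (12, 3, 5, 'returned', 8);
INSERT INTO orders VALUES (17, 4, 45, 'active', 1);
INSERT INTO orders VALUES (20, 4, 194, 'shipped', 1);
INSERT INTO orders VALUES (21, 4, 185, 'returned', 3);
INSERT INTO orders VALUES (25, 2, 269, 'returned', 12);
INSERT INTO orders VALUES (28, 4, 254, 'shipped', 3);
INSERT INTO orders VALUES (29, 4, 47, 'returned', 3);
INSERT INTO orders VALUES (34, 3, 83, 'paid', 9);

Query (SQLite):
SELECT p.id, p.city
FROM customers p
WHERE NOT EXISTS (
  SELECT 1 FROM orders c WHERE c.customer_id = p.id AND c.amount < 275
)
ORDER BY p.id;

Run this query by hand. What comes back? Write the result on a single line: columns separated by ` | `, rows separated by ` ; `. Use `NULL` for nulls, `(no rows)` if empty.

For each customers row, check whether any orders with matching customer_id has amount < 275.
Keep rows where that is false.

1 | Delhi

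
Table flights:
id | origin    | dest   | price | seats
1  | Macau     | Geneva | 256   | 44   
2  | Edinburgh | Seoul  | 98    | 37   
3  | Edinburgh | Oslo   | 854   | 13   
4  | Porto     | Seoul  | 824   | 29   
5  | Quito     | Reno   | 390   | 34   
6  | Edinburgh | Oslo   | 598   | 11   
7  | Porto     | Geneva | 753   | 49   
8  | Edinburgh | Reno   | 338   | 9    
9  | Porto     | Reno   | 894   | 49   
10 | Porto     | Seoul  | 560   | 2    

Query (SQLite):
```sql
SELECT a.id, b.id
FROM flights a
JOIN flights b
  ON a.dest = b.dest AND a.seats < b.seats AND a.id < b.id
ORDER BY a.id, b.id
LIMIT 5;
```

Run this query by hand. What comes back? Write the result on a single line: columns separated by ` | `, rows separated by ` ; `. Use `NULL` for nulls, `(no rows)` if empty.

Pairs (a,b) with same dest, a.seats < b.seats, a.id < b.id.
dest groups: Geneva:{1,7} Oslo:{3,6} Reno:{5,8,9} Seoul:{2,4,10}
Ordered by (a.id, b.id); first 5.

1 | 7 ; 5 | 9 ; 8 | 9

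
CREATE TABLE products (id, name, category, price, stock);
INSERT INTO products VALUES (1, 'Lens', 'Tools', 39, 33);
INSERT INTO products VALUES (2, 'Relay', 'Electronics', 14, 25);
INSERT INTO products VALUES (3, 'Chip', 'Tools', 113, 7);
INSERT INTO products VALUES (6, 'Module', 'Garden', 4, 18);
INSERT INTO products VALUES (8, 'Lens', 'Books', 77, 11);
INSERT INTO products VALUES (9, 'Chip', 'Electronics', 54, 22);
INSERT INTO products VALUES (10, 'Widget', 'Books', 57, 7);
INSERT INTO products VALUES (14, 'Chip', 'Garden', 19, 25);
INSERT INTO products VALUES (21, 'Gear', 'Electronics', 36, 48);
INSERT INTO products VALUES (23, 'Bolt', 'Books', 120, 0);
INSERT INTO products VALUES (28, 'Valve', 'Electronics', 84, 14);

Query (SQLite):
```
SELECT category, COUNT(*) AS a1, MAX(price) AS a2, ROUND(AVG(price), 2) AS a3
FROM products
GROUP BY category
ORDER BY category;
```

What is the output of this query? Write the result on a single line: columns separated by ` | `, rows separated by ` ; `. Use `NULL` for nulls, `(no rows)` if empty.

Group products by category.
Per group compute: COUNT(*), MAX(price), ROUND(AVG(price), 2).
  Books: ids {8, 10, 23} → COUNT(*)=3, MAX(price)=120, ROUND(AVG(price), 2)=84.67
  Electronics: ids {2, 9, 21, 28} → COUNT(*)=4, MAX(price)=84, ROUND(AVG(price), 2)=47
  Garden: ids {6, 14} → COUNT(*)=2, MAX(price)=19, ROUND(AVG(price), 2)=11.5
  Tools: ids {1, 3} → COUNT(*)=2, MAX(price)=113, ROUND(AVG(price), 2)=76

Books | 3 | 120 | 84.67 ; Electronics | 4 | 84 | 47 ; Garden | 2 | 19 | 11.5 ; Tools | 2 | 113 | 76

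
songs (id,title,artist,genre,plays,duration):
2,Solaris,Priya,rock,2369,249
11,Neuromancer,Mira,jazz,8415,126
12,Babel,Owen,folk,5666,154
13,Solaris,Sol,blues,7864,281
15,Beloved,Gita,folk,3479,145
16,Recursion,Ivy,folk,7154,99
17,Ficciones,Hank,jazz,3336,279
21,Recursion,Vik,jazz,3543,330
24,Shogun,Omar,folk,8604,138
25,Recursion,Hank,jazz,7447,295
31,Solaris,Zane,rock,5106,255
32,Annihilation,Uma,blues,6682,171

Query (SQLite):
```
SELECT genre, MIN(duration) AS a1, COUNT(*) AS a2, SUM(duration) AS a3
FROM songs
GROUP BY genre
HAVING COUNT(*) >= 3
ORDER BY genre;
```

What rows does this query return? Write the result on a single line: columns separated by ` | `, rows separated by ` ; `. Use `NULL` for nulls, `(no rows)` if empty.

folk | 99 | 4 | 536 ; jazz | 126 | 4 | 1030

Group songs by genre.
Per group compute: MIN(duration), COUNT(*), SUM(duration).
HAVING: drop groups with fewer than 3 rows.
  blues: ids {13, 32} → MIN(duration)=171, COUNT(*)=2, SUM(duration)=452
  folk: ids {12, 15, 16, 24} → MIN(duration)=99, COUNT(*)=4, SUM(duration)=536
  jazz: ids {11, 17, 21, 25} → MIN(duration)=126, COUNT(*)=4, SUM(duration)=1030
  rock: ids {2, 31} → MIN(duration)=249, COUNT(*)=2, SUM(duration)=504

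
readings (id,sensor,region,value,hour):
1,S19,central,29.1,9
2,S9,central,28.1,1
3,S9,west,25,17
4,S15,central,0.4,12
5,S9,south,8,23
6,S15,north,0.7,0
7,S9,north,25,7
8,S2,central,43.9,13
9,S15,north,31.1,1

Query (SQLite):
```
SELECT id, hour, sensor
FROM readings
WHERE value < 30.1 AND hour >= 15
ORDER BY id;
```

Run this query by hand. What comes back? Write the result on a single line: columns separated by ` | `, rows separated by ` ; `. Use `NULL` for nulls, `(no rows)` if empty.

3 | 17 | S9 ; 5 | 23 | S9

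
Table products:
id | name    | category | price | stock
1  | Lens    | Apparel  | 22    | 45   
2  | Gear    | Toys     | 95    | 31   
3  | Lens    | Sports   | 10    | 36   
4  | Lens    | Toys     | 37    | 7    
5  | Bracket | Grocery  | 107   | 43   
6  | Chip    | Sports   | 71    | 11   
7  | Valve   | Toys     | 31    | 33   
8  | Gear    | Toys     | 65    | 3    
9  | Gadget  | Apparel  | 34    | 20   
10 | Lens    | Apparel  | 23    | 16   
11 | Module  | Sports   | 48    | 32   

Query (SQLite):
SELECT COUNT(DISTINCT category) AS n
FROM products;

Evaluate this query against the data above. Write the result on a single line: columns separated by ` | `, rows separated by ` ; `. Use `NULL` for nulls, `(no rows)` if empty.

Count distinct non-NULL category values.

4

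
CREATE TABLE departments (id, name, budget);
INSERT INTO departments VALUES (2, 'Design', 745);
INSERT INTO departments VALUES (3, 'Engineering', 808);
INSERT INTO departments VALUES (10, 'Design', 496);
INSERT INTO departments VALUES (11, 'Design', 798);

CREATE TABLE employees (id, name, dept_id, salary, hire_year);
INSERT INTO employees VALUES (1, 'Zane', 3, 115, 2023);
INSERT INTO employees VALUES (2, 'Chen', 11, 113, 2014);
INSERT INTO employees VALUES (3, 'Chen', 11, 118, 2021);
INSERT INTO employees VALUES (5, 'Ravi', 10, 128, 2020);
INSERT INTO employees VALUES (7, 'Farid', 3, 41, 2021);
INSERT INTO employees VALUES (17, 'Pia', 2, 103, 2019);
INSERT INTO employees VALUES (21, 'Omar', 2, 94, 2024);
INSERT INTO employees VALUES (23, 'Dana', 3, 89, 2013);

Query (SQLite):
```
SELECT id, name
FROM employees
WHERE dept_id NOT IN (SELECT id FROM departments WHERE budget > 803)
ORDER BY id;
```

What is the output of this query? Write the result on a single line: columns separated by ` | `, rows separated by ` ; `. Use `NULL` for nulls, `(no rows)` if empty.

2 | Chen ; 3 | Chen ; 5 | Ravi ; 17 | Pia ; 21 | Omar

Inner query: departments.id where budget > 803.
Outer: keep employees rows whose dept_id is not in that set.
Inner query → {3}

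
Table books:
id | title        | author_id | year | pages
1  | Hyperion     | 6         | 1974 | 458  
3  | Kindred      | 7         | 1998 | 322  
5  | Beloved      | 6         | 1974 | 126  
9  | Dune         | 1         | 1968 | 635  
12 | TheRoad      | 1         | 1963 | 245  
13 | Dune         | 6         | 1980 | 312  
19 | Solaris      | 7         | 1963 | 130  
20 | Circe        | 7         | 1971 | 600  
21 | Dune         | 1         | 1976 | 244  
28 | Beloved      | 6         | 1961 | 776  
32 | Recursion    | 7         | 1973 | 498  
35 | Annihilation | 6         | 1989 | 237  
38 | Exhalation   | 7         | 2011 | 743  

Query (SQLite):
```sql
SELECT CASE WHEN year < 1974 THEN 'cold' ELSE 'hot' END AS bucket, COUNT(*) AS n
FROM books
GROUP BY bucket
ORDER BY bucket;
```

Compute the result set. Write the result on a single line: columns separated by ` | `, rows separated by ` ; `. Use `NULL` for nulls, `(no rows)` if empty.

Bucket rows by year < 1974 → 'cold' else 'hot'; count each bucket.

cold | 6 ; hot | 7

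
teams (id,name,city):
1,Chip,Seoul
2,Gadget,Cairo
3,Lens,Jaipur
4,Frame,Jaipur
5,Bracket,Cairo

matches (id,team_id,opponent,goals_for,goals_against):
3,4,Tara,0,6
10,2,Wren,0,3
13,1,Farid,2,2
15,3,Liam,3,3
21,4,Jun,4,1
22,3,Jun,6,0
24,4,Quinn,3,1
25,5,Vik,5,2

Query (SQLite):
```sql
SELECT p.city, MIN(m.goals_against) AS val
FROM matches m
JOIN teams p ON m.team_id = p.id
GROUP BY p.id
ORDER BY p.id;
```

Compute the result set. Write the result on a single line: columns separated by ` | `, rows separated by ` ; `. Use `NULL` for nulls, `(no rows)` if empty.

Join each matches row to its teams via team_id.
Group joined rows by teams.id; compute MIN(m.goals_against) per group.
  1: ids {13} → MIN(m.goals_against)=2
  2: ids {10} → MIN(m.goals_against)=3
  3: ids {15, 22} → MIN(m.goals_against)=0
  4: ids {3, 21, 24} → MIN(m.goals_against)=1
  5: ids {25} → MIN(m.goals_against)=2

Seoul | 2 ; Cairo | 3 ; Jaipur | 0 ; Jaipur | 1 ; Cairo | 2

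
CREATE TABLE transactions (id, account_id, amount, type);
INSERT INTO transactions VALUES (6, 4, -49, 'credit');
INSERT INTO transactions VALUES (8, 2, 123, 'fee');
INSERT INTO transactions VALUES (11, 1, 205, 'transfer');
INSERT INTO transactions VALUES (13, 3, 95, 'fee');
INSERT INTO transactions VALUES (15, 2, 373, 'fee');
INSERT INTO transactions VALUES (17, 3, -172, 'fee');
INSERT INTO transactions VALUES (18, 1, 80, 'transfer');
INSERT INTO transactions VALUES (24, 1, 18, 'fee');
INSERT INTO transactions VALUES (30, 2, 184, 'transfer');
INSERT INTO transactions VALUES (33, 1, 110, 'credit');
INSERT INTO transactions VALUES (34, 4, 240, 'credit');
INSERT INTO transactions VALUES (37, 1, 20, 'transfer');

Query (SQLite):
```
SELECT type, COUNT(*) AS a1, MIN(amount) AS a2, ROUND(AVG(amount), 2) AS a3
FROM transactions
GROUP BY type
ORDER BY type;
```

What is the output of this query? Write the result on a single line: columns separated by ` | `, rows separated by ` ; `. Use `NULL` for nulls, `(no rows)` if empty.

Group transactions by type.
Per group compute: COUNT(*), MIN(amount), ROUND(AVG(amount), 2).
  credit: ids {6, 33, 34} → COUNT(*)=3, MIN(amount)=-49, ROUND(AVG(amount), 2)=100.33
  fee: ids {8, 13, 15, 17, 24} → COUNT(*)=5, MIN(amount)=-172, ROUND(AVG(amount), 2)=87.4
  transfer: ids {11, 18, 30, 37} → COUNT(*)=4, MIN(amount)=20, ROUND(AVG(amount), 2)=122.25

credit | 3 | -49 | 100.33 ; fee | 5 | -172 | 87.4 ; transfer | 4 | 20 | 122.25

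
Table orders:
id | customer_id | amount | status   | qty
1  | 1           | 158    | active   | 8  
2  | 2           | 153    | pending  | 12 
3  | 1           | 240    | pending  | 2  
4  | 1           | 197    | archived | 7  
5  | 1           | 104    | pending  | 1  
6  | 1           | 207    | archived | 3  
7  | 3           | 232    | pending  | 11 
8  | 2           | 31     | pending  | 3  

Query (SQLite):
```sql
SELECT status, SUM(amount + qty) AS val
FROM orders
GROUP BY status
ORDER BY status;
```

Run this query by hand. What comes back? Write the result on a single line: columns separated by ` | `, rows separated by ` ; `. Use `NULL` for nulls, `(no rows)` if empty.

For each row compute amount + qty.
Group by status; take SUM of the expression per group.
  active: ids {1} → SUM(amount + qty)=166
  archived: ids {4, 6} → SUM(amount + qty)=414
  pending: ids {2, 3, 5, 7, 8} → SUM(amount + qty)=789

active | 166 ; archived | 414 ; pending | 789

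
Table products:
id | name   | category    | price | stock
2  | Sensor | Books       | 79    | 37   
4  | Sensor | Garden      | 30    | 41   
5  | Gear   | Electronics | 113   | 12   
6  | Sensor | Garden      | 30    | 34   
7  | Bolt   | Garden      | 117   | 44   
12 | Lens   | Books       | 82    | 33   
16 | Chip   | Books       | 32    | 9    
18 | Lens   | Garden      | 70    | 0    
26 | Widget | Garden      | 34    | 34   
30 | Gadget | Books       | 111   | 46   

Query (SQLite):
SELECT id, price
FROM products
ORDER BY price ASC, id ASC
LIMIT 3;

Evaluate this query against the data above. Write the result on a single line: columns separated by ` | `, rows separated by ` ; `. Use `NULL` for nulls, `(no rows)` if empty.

Sort by price asc, tiebreak id asc: (30, id=4), (30, id=6), (32, id=16), (34, id=26), (70, id=18), (79, id=2) …. Take first 3.

4 | 30 ; 6 | 30 ; 16 | 32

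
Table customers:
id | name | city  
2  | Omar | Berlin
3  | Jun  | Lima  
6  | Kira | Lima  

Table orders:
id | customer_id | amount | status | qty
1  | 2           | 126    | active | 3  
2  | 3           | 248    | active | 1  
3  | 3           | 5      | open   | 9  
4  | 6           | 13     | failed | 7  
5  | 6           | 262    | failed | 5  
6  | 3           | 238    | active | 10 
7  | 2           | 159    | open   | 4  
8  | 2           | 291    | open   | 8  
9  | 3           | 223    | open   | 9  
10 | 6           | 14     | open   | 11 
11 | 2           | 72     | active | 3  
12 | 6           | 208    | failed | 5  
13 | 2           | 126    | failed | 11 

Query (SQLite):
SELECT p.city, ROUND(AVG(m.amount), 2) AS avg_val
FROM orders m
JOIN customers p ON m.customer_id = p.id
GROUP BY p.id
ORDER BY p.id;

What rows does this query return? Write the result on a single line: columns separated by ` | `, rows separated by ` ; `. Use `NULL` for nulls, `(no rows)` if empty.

Join each orders row to its customers via customer_id.
Group joined rows by customers.id; compute ROUND(AVG(m.amount), 2) per group.
  2: ids {1, 7, 8, 11, 13} → ROUND(AVG(m.amount), 2)=154.8
  3: ids {2, 3, 6, 9} → ROUND(AVG(m.amount), 2)=178.5
  6: ids {4, 5, 10, 12} → ROUND(AVG(m.amount), 2)=124.25

Berlin | 154.8 ; Lima | 178.5 ; Lima | 124.25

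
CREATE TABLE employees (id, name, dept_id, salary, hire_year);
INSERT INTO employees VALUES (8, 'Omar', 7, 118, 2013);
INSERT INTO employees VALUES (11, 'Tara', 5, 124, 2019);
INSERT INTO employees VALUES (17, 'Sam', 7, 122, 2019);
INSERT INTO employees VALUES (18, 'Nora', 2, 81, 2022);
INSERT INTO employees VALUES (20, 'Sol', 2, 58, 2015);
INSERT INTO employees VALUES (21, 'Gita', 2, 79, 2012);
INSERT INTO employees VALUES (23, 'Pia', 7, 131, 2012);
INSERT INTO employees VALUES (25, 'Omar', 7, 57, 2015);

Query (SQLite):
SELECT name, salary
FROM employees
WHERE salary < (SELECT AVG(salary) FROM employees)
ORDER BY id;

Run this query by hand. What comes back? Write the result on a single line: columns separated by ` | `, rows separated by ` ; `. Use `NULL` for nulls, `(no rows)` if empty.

Nora | 81 ; Sol | 58 ; Gita | 79 ; Omar | 57

Scalar subquery: AVG(salary) over all employees rows = 96.25.
Keep rows where salary < that value.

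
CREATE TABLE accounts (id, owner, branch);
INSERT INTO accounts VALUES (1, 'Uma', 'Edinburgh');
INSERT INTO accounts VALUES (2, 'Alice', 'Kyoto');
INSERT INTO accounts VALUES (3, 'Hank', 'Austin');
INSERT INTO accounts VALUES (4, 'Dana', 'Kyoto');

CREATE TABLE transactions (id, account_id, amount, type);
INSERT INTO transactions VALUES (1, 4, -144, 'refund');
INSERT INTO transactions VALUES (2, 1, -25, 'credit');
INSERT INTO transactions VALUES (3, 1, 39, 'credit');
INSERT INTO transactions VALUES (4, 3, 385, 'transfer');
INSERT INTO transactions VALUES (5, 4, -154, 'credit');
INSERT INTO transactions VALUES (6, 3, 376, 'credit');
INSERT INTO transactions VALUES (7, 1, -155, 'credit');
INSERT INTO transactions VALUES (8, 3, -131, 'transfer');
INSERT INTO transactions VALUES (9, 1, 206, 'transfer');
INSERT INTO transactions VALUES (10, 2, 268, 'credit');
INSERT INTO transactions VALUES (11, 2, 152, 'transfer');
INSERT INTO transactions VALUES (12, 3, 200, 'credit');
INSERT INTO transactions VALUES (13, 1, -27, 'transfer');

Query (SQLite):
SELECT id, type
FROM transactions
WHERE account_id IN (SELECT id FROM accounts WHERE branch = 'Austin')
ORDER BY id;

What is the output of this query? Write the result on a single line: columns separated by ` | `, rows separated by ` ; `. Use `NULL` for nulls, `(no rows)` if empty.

Inner query: accounts.id where branch = 'Austin'.
Outer: keep transactions rows whose account_id is in that set.
Inner query → {3}

4 | transfer ; 6 | credit ; 8 | transfer ; 12 | credit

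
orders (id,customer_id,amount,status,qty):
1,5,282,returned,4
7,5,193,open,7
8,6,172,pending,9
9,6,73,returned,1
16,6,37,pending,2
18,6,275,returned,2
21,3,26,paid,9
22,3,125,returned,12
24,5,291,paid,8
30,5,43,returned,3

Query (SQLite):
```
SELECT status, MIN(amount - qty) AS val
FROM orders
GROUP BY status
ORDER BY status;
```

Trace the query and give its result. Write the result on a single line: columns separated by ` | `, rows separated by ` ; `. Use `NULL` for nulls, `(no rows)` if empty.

open | 186 ; paid | 17 ; pending | 35 ; returned | 40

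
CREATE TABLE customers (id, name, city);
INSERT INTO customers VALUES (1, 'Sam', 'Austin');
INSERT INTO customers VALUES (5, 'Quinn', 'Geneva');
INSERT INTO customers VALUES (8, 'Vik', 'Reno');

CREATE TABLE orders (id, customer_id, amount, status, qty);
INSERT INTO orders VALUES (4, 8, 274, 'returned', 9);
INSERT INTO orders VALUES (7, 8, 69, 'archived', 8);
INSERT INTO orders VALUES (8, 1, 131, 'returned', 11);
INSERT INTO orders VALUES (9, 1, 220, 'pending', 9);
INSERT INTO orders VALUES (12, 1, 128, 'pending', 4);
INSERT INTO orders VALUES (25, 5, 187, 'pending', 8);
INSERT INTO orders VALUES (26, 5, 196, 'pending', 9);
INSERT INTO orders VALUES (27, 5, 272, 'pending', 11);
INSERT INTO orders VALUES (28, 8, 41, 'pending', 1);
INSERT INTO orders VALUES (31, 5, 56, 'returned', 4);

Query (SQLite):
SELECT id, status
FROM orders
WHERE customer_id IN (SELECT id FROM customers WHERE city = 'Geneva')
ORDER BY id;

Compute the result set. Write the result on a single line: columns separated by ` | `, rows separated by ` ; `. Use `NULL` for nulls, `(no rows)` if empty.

Inner query: customers.id where city = 'Geneva'.
Outer: keep orders rows whose customer_id is in that set.
Inner query → {5}

25 | pending ; 26 | pending ; 27 | pending ; 31 | returned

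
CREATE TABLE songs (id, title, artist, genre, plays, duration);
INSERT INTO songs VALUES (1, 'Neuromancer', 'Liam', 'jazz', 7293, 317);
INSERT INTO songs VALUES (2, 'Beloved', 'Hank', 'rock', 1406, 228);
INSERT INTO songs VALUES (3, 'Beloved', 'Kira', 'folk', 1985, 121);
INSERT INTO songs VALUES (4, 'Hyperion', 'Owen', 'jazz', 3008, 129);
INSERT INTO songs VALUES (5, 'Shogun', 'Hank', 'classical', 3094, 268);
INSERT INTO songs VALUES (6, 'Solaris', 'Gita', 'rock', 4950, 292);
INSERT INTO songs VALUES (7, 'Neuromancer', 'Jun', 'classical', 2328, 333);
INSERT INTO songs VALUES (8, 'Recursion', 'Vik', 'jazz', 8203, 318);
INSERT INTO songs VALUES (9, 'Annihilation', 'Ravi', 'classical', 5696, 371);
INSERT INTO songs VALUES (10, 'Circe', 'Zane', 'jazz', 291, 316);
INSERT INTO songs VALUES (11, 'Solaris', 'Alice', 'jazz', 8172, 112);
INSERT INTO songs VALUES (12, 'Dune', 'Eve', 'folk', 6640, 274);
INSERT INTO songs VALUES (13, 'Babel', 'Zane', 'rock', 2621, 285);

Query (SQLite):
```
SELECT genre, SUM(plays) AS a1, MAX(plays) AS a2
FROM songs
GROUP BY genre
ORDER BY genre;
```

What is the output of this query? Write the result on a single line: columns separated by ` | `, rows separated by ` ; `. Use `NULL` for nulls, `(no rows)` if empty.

classical | 11118 | 5696 ; folk | 8625 | 6640 ; jazz | 26967 | 8203 ; rock | 8977 | 4950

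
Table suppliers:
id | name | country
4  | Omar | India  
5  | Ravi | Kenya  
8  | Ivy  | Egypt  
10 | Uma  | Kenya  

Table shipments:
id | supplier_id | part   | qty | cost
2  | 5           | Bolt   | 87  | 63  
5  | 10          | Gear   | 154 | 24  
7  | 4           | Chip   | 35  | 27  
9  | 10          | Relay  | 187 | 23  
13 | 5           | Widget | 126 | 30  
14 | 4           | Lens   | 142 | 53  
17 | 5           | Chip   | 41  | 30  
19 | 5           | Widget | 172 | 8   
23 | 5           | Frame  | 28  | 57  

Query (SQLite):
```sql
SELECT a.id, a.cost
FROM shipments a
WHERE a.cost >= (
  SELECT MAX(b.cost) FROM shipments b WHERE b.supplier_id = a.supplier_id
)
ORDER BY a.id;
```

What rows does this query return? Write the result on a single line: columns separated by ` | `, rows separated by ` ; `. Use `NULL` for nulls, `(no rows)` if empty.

2 | 63 ; 5 | 24 ; 14 | 53

For each shipments row a, compute MAX(cost) over rows sharing a.supplier_id.
Keep row a if a.cost >= that per-group MAX.
  supplier_id=4: MAX(cost) = 53
  supplier_id=5: MAX(cost) = 63
  supplier_id=10: MAX(cost) = 24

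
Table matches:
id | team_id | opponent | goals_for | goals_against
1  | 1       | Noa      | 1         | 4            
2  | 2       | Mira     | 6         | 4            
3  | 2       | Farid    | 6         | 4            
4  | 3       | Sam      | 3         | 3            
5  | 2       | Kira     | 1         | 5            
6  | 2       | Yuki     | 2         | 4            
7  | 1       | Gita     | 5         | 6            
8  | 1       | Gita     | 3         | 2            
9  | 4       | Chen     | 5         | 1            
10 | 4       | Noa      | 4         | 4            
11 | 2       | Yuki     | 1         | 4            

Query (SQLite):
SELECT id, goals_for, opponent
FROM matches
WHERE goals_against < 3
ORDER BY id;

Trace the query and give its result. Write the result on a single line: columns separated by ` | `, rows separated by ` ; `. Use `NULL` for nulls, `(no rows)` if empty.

goals_against < 3: ids {8, 9}

8 | 3 | Gita ; 9 | 5 | Chen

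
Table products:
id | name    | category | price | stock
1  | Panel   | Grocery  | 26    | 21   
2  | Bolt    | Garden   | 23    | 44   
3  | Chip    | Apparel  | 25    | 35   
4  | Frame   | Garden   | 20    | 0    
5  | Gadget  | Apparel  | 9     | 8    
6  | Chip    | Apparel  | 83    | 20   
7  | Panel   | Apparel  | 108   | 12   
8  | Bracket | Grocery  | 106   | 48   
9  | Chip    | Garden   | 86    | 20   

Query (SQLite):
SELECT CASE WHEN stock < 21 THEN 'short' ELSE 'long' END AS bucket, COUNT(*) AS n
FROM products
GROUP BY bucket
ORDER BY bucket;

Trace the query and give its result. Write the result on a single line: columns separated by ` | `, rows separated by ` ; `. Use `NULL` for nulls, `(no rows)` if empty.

long | 4 ; short | 5

Bucket rows by stock < 21 → 'short' else 'long'; count each bucket.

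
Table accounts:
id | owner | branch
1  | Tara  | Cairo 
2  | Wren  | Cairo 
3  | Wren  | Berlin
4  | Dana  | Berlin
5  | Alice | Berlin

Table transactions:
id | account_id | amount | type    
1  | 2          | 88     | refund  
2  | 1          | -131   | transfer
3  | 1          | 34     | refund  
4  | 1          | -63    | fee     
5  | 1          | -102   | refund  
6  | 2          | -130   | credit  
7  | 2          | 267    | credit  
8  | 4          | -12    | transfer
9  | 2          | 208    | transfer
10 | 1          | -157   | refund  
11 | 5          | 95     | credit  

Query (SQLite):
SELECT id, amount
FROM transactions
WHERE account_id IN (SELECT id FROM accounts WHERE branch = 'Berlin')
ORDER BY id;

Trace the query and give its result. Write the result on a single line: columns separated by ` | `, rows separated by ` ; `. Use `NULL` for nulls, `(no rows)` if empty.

Inner query: accounts.id where branch = 'Berlin'.
Outer: keep transactions rows whose account_id is in that set.
Inner query → {3, 4, 5}

8 | -12 ; 11 | 95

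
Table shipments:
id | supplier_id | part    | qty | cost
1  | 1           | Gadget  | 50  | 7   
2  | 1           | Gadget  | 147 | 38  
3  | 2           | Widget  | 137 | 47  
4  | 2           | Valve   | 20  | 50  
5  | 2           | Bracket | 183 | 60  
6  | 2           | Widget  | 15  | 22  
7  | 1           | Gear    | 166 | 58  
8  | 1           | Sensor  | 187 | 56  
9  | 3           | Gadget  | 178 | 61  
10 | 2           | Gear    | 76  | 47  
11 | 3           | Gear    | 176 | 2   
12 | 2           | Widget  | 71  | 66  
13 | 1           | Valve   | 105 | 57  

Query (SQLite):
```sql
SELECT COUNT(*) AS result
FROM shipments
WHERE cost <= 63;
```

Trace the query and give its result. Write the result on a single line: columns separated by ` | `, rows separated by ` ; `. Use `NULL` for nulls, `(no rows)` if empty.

12

Rows where cost <= 63 → qty values: [50, 147, 137, 20, 183, 15, 166, 187, 178, 76, 176, 105].
COUNT(*) counts rows → 12.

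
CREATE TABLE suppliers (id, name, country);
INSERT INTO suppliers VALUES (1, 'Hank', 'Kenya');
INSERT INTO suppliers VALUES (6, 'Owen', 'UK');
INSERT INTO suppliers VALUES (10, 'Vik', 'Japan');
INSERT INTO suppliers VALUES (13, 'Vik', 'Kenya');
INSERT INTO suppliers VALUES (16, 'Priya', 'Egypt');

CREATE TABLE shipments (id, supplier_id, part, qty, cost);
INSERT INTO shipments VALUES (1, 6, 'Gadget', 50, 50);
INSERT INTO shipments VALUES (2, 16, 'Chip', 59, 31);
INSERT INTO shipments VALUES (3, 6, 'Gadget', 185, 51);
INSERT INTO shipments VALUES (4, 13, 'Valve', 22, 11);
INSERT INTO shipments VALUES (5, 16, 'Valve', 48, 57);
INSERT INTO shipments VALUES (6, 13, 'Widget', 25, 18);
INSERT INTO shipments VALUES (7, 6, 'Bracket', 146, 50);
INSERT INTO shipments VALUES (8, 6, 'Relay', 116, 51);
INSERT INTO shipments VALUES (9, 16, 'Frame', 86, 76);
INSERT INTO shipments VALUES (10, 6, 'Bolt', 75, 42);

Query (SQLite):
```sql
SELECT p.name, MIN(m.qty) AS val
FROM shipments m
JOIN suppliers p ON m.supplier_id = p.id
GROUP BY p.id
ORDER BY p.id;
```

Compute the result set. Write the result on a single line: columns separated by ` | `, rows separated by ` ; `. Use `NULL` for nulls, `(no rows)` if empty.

Owen | 50 ; Vik | 22 ; Priya | 48

Join each shipments row to its suppliers via supplier_id.
Group joined rows by suppliers.id; compute MIN(m.qty) per group.
  6: ids {1, 3, 7, 8, 10} → MIN(m.qty)=50
  13: ids {4, 6} → MIN(m.qty)=22
  16: ids {2, 5, 9} → MIN(m.qty)=48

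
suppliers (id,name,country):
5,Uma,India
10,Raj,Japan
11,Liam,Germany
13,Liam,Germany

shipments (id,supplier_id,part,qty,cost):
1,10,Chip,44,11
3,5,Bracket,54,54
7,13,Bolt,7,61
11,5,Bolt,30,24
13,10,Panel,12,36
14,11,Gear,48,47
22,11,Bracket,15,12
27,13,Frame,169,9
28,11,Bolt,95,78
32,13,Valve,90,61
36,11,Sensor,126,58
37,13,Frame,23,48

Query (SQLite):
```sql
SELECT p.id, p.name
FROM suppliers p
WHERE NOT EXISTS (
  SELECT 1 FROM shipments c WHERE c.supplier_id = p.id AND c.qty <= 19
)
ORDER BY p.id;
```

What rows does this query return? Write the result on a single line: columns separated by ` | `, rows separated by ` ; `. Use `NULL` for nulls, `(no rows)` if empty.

5 | Uma

For each suppliers row, check whether any shipments with matching supplier_id has qty <= 19.
Keep rows where that is false.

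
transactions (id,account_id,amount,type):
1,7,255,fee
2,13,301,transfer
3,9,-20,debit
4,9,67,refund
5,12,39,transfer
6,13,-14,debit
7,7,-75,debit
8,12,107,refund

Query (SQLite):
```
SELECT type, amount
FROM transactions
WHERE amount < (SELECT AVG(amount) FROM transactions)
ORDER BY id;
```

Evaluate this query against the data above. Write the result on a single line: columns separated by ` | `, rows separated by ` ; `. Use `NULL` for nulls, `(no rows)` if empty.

Scalar subquery: AVG(amount) over all transactions rows = 82.5.
Keep rows where amount < that value.

debit | -20 ; refund | 67 ; transfer | 39 ; debit | -14 ; debit | -75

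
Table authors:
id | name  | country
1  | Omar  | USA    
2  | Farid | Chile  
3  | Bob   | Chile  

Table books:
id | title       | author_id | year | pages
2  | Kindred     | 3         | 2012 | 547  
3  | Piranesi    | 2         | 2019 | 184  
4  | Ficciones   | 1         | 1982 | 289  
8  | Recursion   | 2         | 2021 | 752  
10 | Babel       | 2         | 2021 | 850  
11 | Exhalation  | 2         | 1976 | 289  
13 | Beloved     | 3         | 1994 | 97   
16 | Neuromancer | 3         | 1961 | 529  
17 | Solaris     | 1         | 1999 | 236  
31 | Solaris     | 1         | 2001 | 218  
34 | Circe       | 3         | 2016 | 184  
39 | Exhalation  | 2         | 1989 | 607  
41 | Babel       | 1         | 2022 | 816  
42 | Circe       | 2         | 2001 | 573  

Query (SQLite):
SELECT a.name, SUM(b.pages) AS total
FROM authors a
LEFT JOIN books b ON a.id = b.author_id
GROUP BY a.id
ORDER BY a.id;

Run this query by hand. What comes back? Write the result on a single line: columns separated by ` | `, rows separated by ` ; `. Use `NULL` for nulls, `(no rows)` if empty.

Omar | 1559 ; Farid | 3255 ; Bob | 1357

LEFT JOIN keeps every authors row; unmatched ones get NULL for books columns.
Group by authors.id and compute SUM(b.pages). SUM over an all-NULL group is NULL.
  1: ids {4, 17, 31, 41} → SUM(b.pages)=1559
  2: ids {3, 8, 10, 11, 39, 42} → SUM(b.pages)=3255
  3: ids {2, 13, 16, 34} → SUM(b.pages)=1357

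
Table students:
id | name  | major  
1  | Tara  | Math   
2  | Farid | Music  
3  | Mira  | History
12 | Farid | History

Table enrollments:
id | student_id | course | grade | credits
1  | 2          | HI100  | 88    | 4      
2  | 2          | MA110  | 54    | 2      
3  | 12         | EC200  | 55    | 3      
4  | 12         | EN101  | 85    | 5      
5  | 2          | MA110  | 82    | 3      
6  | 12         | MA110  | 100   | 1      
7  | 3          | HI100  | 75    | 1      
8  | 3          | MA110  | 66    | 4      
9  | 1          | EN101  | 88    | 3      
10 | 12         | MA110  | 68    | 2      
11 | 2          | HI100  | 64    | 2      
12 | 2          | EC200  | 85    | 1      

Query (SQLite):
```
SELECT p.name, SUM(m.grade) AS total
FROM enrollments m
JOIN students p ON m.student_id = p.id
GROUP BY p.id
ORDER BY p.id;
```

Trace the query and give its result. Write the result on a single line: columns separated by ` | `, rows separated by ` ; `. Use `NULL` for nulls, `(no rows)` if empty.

Join each enrollments row to its students via student_id.
Group joined rows by students.id; compute SUM(m.grade) per group.
  1: ids {9} → SUM(m.grade)=88
  2: ids {1, 2, 5, 11, 12} → SUM(m.grade)=373
  3: ids {7, 8} → SUM(m.grade)=141
  12: ids {3, 4, 6, 10} → SUM(m.grade)=308

Tara | 88 ; Farid | 373 ; Mira | 141 ; Farid | 308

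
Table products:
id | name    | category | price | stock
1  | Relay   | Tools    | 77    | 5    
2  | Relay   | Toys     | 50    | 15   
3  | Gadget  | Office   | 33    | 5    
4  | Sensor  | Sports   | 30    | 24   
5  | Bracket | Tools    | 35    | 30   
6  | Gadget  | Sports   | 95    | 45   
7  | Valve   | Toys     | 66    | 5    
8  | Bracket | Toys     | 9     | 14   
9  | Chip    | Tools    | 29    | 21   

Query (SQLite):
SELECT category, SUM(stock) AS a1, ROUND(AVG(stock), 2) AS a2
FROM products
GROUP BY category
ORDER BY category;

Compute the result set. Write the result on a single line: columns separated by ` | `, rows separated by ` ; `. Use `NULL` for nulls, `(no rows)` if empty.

Group products by category.
Per group compute: SUM(stock), ROUND(AVG(stock), 2).
  Office: ids {3} → SUM(stock)=5, ROUND(AVG(stock), 2)=5
  Sports: ids {4, 6} → SUM(stock)=69, ROUND(AVG(stock), 2)=34.5
  Tools: ids {1, 5, 9} → SUM(stock)=56, ROUND(AVG(stock), 2)=18.67
  Toys: ids {2, 7, 8} → SUM(stock)=34, ROUND(AVG(stock), 2)=11.33

Office | 5 | 5 ; Sports | 69 | 34.5 ; Tools | 56 | 18.67 ; Toys | 34 | 11.33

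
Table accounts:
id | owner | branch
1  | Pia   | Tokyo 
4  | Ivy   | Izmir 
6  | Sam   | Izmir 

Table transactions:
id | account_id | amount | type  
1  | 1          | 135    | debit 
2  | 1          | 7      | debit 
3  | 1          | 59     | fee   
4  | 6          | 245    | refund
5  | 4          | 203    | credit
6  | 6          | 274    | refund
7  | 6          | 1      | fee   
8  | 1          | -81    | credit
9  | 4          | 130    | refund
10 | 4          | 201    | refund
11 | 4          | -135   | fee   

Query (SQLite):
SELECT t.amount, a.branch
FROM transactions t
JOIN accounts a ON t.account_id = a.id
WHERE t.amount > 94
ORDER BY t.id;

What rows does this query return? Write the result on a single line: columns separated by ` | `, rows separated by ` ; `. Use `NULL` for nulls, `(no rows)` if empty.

Each transactions row matches the accounts row where account_id = accounts.id.
Then keep rows with t.amount > 94.

135 | Tokyo ; 245 | Izmir ; 203 | Izmir ; 274 | Izmir ; 130 | Izmir ; 201 | Izmir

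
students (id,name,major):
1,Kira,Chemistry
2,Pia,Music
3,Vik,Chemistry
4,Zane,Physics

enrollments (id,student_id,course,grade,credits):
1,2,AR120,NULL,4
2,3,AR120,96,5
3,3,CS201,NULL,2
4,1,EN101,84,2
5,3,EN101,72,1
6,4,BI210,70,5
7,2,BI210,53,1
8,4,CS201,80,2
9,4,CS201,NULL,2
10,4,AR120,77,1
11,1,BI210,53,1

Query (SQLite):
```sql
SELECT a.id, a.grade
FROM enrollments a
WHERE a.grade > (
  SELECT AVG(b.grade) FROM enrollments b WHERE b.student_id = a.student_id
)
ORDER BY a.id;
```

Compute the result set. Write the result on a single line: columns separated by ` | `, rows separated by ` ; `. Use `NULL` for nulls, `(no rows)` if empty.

For each enrollments row a, compute AVG(grade) over rows sharing a.student_id.
Keep row a if a.grade > that per-group AVG.
  student_id=1: AVG(grade) = 68.5
  student_id=2: AVG(grade) = 53.0
  student_id=3: AVG(grade) = 84.0
  student_id=4: AVG(grade) = 75.666667

2 | 96 ; 4 | 84 ; 8 | 80 ; 10 | 77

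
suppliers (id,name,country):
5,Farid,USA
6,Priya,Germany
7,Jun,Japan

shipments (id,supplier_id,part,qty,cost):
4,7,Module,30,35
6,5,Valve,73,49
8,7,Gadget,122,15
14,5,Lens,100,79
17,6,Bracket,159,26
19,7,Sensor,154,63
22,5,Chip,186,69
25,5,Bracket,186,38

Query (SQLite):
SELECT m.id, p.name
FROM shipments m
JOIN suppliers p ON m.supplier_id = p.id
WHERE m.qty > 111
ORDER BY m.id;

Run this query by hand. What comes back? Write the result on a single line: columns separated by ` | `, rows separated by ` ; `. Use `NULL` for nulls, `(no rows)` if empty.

8 | Jun ; 17 | Priya ; 19 | Jun ; 22 | Farid ; 25 | Farid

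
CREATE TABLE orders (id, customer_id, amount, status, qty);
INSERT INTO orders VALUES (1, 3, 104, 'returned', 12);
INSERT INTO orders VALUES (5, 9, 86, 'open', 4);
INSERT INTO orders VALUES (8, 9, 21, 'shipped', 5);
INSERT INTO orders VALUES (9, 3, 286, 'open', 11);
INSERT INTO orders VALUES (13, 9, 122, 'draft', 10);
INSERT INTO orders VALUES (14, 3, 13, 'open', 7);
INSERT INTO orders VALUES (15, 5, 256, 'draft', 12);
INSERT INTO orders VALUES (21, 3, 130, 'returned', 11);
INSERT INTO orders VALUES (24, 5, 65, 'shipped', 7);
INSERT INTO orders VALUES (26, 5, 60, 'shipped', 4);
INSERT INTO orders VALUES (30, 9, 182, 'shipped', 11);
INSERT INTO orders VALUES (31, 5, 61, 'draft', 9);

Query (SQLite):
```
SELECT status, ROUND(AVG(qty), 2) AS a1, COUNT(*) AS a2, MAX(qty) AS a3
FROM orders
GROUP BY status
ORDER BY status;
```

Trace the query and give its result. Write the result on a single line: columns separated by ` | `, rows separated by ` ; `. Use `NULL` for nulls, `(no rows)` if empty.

draft | 10.33 | 3 | 12 ; open | 7.33 | 3 | 11 ; returned | 11.5 | 2 | 12 ; shipped | 6.75 | 4 | 11

Group orders by status.
Per group compute: ROUND(AVG(qty), 2), COUNT(*), MAX(qty).
  draft: ids {13, 15, 31} → ROUND(AVG(qty), 2)=10.33, COUNT(*)=3, MAX(qty)=12
  open: ids {5, 9, 14} → ROUND(AVG(qty), 2)=7.33, COUNT(*)=3, MAX(qty)=11
  returned: ids {1, 21} → ROUND(AVG(qty), 2)=11.5, COUNT(*)=2, MAX(qty)=12
  shipped: ids {8, 24, 26, 30} → ROUND(AVG(qty), 2)=6.75, COUNT(*)=4, MAX(qty)=11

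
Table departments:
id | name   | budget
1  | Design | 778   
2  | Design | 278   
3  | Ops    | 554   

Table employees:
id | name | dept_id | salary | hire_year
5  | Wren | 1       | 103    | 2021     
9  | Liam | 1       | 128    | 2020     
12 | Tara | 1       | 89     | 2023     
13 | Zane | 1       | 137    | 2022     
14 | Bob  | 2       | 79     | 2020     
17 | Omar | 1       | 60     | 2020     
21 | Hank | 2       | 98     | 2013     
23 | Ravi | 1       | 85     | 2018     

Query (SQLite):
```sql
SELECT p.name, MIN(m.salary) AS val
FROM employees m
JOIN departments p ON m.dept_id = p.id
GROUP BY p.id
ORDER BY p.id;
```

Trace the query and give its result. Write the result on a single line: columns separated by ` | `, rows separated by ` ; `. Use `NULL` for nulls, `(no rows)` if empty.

Design | 60 ; Design | 79

Join each employees row to its departments via dept_id.
Group joined rows by departments.id; compute MIN(m.salary) per group.
  1: ids {5, 9, 12, 13, 17, 23} → MIN(m.salary)=60
  2: ids {14, 21} → MIN(m.salary)=79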